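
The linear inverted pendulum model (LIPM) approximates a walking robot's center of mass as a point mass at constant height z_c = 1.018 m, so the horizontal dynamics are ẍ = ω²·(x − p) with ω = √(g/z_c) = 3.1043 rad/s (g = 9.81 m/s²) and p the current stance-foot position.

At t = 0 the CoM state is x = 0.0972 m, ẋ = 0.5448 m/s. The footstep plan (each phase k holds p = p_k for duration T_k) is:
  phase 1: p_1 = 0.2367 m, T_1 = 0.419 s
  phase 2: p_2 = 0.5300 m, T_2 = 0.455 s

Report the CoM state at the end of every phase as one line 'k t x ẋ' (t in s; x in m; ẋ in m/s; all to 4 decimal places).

phase 1: p=0.2367, T=0.419, ωT=1.300702, cosh=1.972106, sinh=1.699766; start (x,ẋ)=(0.097200, 0.544800) → end (x,ẋ)=(0.259898, 0.338320)
phase 2: p=0.5300, T=0.455, ωT=1.412457, cosh=2.174787, sinh=1.931243; start (x,ẋ)=(0.259898, 0.338320) → end (x,ẋ)=(0.153060, -0.883532)

1 0.4190 0.2599 0.3383
2 0.8740 0.1531 -0.8835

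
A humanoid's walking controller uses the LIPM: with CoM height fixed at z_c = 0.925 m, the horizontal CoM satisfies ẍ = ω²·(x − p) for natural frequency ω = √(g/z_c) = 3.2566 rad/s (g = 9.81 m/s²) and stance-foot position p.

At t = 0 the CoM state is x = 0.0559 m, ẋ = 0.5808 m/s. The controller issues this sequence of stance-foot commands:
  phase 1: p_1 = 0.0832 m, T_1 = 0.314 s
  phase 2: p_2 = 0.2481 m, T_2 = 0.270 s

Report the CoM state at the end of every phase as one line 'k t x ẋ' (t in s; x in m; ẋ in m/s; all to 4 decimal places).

1 0.3140 0.2562 0.8043
2 0.5840 0.5058 1.1620

phase 1: p=0.0832, T=0.314, ωT=1.022572, cosh=1.570003, sinh=1.210335; start (x,ẋ)=(0.055900, 0.580800) → end (x,ẋ)=(0.256197, 0.804253)
phase 2: p=0.2481, T=0.270, ωT=0.879282, cosh=1.412125, sinh=0.997044; start (x,ẋ)=(0.256197, 0.804253) → end (x,ẋ)=(0.505764, 1.161995)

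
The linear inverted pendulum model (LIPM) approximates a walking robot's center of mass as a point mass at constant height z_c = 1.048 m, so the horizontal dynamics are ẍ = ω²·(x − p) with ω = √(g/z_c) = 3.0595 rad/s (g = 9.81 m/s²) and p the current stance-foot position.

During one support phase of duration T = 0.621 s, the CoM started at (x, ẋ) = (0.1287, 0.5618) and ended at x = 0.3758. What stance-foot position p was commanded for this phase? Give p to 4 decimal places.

p = 0.2747

ωT = 3.0595·0.621 = 1.899949; cosh(ωT) = 3.417566, sinh(ωT) = 3.267990
x(T) = p + (x₀−p)·cosh(ωT) + (ẋ₀/ω)·sinh(ωT) ⇒ p·(1 − cosh) = x(T) − x₀·cosh − (ẋ₀/ω)·sinh
numerator   = 0.3758 − (0.1287)·3.417566 − (0.5618/3.0595)·3.267990 = -0.664125
denominator = 1 − 3.417566 = -2.417566
p = -0.664125 / -2.417566 = 0.2747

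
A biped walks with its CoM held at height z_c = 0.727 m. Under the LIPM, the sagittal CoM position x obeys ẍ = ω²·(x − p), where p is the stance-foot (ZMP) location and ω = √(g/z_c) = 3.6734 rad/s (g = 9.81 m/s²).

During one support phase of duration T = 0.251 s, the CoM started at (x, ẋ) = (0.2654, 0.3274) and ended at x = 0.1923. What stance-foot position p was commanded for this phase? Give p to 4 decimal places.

p = 0.6325

ωT = 3.6734·0.251 = 0.922023; cosh(ωT) = 1.456043, sinh(ωT) = 1.058330
x(T) = p + (x₀−p)·cosh(ωT) + (ẋ₀/ω)·sinh(ωT) ⇒ p·(1 − cosh) = x(T) − x₀·cosh − (ẋ₀/ω)·sinh
numerator   = 0.1923 − (0.2654)·1.456043 − (0.3274/3.6734)·1.058330 = -0.288460
denominator = 1 − 1.456043 = -0.456043
p = -0.288460 / -0.456043 = 0.6325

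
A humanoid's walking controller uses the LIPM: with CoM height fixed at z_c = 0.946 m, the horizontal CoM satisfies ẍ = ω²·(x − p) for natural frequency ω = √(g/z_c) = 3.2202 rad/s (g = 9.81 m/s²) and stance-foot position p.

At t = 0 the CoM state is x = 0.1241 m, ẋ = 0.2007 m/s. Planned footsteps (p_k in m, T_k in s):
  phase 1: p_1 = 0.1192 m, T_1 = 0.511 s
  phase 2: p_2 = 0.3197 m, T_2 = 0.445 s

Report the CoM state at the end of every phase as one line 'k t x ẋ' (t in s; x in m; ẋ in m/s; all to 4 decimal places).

phase 1: p=0.1192, T=0.511, ωT=1.645522, cosh=2.688314, sinh=2.495402; start (x,ẋ)=(0.124100, 0.200700) → end (x,ẋ)=(0.287899, 0.578920)
phase 2: p=0.3197, T=0.445, ωT=1.432989, cosh=2.214901, sinh=1.976307; start (x,ẋ)=(0.287899, 0.578920) → end (x,ẋ)=(0.604560, 1.079868)

1 0.5110 0.2879 0.5789
2 0.9560 0.6046 1.0799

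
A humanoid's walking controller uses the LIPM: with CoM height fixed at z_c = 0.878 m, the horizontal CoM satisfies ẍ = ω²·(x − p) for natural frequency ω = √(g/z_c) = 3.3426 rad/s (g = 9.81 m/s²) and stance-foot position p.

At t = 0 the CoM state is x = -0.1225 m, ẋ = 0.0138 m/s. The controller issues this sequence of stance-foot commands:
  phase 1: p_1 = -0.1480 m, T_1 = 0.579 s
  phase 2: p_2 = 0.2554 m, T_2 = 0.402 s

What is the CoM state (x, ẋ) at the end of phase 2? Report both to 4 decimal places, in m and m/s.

x = -0.1766, ẋ = -1.0951

phase 1: p=-0.1480, T=0.579, ωT=1.935365, cosh=3.535473, sinh=3.391102; start (x,ẋ)=(-0.122500, 0.013800) → end (x,ẋ)=(-0.043845, 0.337834)
phase 2: p=0.2554, T=0.402, ωT=1.343725, cosh=2.047084, sinh=1.786212; start (x,ẋ)=(-0.043845, 0.337834) → end (x,ẋ)=(-0.176649, -1.095096)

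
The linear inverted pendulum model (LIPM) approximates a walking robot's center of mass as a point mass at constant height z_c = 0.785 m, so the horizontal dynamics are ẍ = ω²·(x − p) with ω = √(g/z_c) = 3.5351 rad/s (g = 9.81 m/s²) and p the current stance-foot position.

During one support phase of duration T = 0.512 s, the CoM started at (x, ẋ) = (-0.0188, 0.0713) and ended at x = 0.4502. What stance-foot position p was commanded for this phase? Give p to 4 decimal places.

p = -0.2102

ωT = 3.5351·0.512 = 1.809971; cosh(ωT) = 3.136965, sinh(ωT) = 2.973306
x(T) = p + (x₀−p)·cosh(ωT) + (ẋ₀/ω)·sinh(ωT) ⇒ p·(1 − cosh) = x(T) − x₀·cosh − (ẋ₀/ω)·sinh
numerator   = 0.4502 − (-0.0188)·3.136965 − (0.0713/3.5351)·2.973306 = 0.449206
denominator = 1 − 3.136965 = -2.136965
p = 0.449206 / -2.136965 = -0.2102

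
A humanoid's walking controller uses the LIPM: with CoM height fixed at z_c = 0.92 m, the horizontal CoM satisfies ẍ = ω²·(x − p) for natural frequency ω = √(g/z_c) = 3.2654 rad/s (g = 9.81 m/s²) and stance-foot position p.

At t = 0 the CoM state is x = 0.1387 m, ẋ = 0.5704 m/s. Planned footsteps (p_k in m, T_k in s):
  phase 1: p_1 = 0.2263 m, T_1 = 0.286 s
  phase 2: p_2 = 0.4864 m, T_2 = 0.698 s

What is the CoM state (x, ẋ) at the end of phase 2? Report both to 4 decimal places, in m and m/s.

x = 0.2796, ẋ = -0.5539

phase 1: p=0.2263, T=0.286, ωT=0.933904, cosh=1.468720, sinh=1.075704; start (x,ẋ)=(0.138700, 0.570400) → end (x,ẋ)=(0.285544, 0.530054)
phase 2: p=0.4864, T=0.698, ωT=2.279249, cosh=4.935852, sinh=4.833491; start (x,ẋ)=(0.285544, 0.530054) → end (x,ẋ)=(0.279598, -0.553898)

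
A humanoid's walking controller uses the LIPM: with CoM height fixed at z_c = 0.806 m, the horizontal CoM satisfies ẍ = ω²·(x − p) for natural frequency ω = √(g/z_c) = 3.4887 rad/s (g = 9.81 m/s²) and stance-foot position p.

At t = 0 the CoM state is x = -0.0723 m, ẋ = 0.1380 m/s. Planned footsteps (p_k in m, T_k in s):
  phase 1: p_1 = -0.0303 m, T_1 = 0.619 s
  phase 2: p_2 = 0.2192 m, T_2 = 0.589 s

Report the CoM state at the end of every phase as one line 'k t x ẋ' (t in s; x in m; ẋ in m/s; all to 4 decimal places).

1 0.6190 -0.0456 -0.0205
2 1.2080 -0.8538 -3.6276

phase 1: p=-0.0303, T=0.619, ωT=2.159505, cosh=4.391116, sinh=4.275733; start (x,ẋ)=(-0.072300, 0.138000) → end (x,ẋ)=(-0.045595, -0.020530)
phase 2: p=0.2192, T=0.589, ωT=2.054844, cosh=3.966868, sinh=3.838755; start (x,ẋ)=(-0.045595, -0.020530) → end (x,ẋ)=(-0.853795, -3.627639)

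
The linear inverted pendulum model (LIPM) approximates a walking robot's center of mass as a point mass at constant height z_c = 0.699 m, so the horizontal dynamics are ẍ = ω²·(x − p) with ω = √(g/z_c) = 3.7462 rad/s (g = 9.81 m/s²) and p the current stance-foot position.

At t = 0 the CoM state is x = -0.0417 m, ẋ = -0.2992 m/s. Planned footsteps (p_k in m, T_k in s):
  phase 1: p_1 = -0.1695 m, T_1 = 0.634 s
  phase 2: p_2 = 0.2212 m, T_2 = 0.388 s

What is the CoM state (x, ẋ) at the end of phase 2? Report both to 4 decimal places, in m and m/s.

x = 0.4445, ẋ = 1.1616

phase 1: p=-0.1695, T=0.634, ωT=2.375091, cosh=5.422498, sinh=5.329492; start (x,ẋ)=(-0.041700, -0.299200) → end (x,ẋ)=(0.097842, 0.929159)
phase 2: p=0.2212, T=0.388, ωT=1.453526, cosh=2.255958, sinh=2.022213; start (x,ẋ)=(0.097842, 0.929159) → end (x,ẋ)=(0.444472, 1.161628)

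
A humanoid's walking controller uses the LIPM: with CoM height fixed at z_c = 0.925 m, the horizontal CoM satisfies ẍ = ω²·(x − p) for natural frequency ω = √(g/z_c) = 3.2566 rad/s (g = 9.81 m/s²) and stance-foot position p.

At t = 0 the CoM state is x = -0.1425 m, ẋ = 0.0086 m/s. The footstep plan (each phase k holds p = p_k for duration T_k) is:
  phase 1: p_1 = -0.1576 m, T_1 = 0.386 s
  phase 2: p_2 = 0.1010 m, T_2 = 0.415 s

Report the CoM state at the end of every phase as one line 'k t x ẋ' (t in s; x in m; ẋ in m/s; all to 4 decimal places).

phase 1: p=-0.1576, T=0.386, ωT=1.257048, cosh=1.899761, sinh=1.615268; start (x,ẋ)=(-0.142500, 0.008600) → end (x,ẋ)=(-0.124648, 0.095768)
phase 2: p=0.1010, T=0.415, ωT=1.351489, cosh=2.061014, sinh=1.802159; start (x,ẋ)=(-0.124648, 0.095768) → end (x,ẋ)=(-0.311067, -1.126929)

1 0.3860 -0.1246 0.0958
2 0.8010 -0.3111 -1.1269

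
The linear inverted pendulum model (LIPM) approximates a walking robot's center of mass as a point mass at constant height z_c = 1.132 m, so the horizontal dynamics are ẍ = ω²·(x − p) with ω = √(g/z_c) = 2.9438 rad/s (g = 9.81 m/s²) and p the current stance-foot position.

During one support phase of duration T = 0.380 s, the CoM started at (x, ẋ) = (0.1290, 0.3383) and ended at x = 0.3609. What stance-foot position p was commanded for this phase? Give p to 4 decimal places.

p = 0.0212

ωT = 2.9438·0.380 = 1.118644; cosh(ωT) = 1.693712, sinh(ωT) = 1.366989
x(T) = p + (x₀−p)·cosh(ωT) + (ẋ₀/ω)·sinh(ωT) ⇒ p·(1 − cosh) = x(T) − x₀·cosh − (ẋ₀/ω)·sinh
numerator   = 0.3609 − (0.1290)·1.693712 − (0.3383/2.9438)·1.366989 = -0.014683
denominator = 1 − 1.693712 = -0.693712
p = -0.014683 / -0.693712 = 0.0212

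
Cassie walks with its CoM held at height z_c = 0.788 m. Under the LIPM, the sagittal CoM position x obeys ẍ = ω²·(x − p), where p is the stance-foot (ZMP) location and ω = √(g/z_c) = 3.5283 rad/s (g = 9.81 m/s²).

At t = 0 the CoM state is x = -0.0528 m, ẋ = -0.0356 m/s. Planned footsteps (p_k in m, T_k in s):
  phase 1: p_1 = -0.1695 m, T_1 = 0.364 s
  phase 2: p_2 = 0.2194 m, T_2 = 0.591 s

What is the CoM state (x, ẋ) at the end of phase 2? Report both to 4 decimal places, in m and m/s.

x = 0.1821, ẋ = 0.0235

phase 1: p=-0.1695, T=0.364, ωT=1.284301, cosh=1.944493, sinh=1.667649; start (x,ẋ)=(-0.052800, -0.035600) → end (x,ẋ)=(0.040596, 0.617435)
phase 2: p=0.2194, T=0.591, ωT=2.085225, cosh=4.085342, sinh=3.961063; start (x,ẋ)=(0.040596, 0.617435) → end (x,ẋ)=(0.182091, 0.023502)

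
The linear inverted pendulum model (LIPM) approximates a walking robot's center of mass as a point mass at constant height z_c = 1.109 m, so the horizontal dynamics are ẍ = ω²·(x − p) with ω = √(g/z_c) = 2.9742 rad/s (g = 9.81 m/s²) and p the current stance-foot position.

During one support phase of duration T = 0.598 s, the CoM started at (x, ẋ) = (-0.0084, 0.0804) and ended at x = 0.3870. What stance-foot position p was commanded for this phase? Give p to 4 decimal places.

p = -0.1637

ωT = 2.9742·0.598 = 1.778572; cosh(ωT) = 3.045136, sinh(ωT) = 2.876257
x(T) = p + (x₀−p)·cosh(ωT) + (ẋ₀/ω)·sinh(ωT) ⇒ p·(1 − cosh) = x(T) − x₀·cosh − (ẋ₀/ω)·sinh
numerator   = 0.3870 − (-0.0084)·3.045136 − (0.0804/2.9742)·2.876257 = 0.334827
denominator = 1 − 3.045136 = -2.045136
p = 0.334827 / -2.045136 = -0.1637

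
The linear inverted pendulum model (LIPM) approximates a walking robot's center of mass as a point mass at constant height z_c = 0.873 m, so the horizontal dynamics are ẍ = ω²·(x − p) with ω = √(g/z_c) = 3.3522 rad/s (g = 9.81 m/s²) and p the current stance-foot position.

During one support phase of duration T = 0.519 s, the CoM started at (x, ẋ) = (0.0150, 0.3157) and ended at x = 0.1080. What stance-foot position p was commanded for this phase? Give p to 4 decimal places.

p = 0.1012

ωT = 3.3522·0.519 = 1.739792; cosh(ωT) = 2.935857, sinh(ωT) = 2.760300
x(T) = p + (x₀−p)·cosh(ωT) + (ẋ₀/ω)·sinh(ωT) ⇒ p·(1 − cosh) = x(T) − x₀·cosh − (ẋ₀/ω)·sinh
numerator   = 0.1080 − (0.0150)·2.935857 − (0.3157/3.3522)·2.760300 = -0.195995
denominator = 1 − 2.935857 = -1.935857
p = -0.195995 / -1.935857 = 0.1012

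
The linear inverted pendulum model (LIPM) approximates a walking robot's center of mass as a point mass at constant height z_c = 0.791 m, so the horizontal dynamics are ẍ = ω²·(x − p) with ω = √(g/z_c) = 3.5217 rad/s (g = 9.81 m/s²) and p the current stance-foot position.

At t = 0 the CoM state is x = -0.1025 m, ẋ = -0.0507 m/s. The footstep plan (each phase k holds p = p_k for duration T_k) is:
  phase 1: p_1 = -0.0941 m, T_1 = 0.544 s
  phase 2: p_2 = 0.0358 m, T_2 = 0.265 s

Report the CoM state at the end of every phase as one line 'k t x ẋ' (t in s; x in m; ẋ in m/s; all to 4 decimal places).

phase 1: p=-0.0941, T=0.544, ωT=1.915805, cosh=3.469813, sinh=3.322590; start (x,ẋ)=(-0.102500, -0.050700) → end (x,ẋ)=(-0.171080, -0.274209)
phase 2: p=0.0358, T=0.265, ωT=0.933251, cosh=1.468017, sinh=1.074744; start (x,ẋ)=(-0.171080, -0.274209) → end (x,ẋ)=(-0.351586, -1.185569)

1 0.5440 -0.1711 -0.2742
2 0.8090 -0.3516 -1.1856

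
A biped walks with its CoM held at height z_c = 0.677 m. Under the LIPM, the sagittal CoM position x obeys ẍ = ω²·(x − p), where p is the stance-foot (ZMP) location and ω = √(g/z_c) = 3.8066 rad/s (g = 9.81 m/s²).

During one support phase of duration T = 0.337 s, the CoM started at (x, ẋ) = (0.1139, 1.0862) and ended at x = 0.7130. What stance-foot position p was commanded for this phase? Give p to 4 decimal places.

p = -0.0178

ωT = 3.8066·0.337 = 1.282824; cosh(ωT) = 1.942032, sinh(ωT) = 1.664779
x(T) = p + (x₀−p)·cosh(ωT) + (ẋ₀/ω)·sinh(ωT) ⇒ p·(1 − cosh) = x(T) − x₀·cosh − (ẋ₀/ω)·sinh
numerator   = 0.7130 − (0.1139)·1.942032 − (1.0862/3.8066)·1.664779 = 0.016764
denominator = 1 − 1.942032 = -0.942032
p = 0.016764 / -0.942032 = -0.0178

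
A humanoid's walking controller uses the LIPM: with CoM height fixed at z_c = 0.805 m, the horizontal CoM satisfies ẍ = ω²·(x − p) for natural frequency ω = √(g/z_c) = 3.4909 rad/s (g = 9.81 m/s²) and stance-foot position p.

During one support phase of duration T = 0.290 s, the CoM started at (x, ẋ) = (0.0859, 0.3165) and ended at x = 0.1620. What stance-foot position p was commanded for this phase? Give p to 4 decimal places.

p = 0.1436

ωT = 3.4909·0.290 = 1.012361; cosh(ωT) = 1.557726, sinh(ωT) = 1.194365
x(T) = p + (x₀−p)·cosh(ωT) + (ẋ₀/ω)·sinh(ωT) ⇒ p·(1 − cosh) = x(T) − x₀·cosh − (ẋ₀/ω)·sinh
numerator   = 0.1620 − (0.0859)·1.557726 − (0.3165/3.4909)·1.194365 = -0.080095
denominator = 1 − 1.557726 = -0.557726
p = -0.080095 / -0.557726 = 0.1436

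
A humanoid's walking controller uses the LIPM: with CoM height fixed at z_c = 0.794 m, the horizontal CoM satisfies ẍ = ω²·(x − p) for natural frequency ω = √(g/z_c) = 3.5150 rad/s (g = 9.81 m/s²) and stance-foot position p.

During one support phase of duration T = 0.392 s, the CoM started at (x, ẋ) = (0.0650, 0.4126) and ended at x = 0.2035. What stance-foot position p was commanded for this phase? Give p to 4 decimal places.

ωT = 3.5150·0.392 = 1.377880; cosh(ωT) = 2.109298, sinh(ωT) = 1.857186
x(T) = p + (x₀−p)·cosh(ωT) + (ẋ₀/ω)·sinh(ωT) ⇒ p·(1 − cosh) = x(T) − x₀·cosh − (ẋ₀/ω)·sinh
numerator   = 0.2035 − (0.0650)·2.109298 − (0.4126/3.5150)·1.857186 = -0.151606
denominator = 1 − 2.109298 = -1.109298
p = -0.151606 / -1.109298 = 0.1367

p = 0.1367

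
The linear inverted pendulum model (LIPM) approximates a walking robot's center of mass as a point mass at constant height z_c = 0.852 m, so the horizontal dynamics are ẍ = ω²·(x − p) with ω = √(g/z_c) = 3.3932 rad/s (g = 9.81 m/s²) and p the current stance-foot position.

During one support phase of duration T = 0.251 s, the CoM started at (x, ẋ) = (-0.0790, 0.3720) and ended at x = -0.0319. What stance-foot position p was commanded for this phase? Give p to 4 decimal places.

p = 0.0715

ωT = 3.3932·0.251 = 0.851693; cosh(ωT) = 1.385152, sinh(ωT) = 0.958460
x(T) = p + (x₀−p)·cosh(ωT) + (ẋ₀/ω)·sinh(ωT) ⇒ p·(1 − cosh) = x(T) − x₀·cosh − (ẋ₀/ω)·sinh
numerator   = -0.0319 − (-0.0790)·1.385152 − (0.3720/3.3932)·0.958460 = -0.027550
denominator = 1 − 1.385152 = -0.385152
p = -0.027550 / -0.385152 = 0.0715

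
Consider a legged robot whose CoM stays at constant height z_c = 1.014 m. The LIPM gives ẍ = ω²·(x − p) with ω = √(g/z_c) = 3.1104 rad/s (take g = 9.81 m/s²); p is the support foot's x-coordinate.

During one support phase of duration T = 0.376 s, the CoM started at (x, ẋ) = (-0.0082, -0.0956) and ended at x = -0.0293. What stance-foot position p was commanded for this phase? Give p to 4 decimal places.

ωT = 3.1104·0.376 = 1.169510; cosh(ωT) = 1.765467, sinh(ωT) = 1.454948
x(T) = p + (x₀−p)·cosh(ωT) + (ẋ₀/ω)·sinh(ωT) ⇒ p·(1 − cosh) = x(T) − x₀·cosh − (ẋ₀/ω)·sinh
numerator   = -0.0293 − (-0.0082)·1.765467 − (-0.0956/3.1104)·1.454948 = 0.029896
denominator = 1 − 1.765467 = -0.765467
p = 0.029896 / -0.765467 = -0.0391

p = -0.0391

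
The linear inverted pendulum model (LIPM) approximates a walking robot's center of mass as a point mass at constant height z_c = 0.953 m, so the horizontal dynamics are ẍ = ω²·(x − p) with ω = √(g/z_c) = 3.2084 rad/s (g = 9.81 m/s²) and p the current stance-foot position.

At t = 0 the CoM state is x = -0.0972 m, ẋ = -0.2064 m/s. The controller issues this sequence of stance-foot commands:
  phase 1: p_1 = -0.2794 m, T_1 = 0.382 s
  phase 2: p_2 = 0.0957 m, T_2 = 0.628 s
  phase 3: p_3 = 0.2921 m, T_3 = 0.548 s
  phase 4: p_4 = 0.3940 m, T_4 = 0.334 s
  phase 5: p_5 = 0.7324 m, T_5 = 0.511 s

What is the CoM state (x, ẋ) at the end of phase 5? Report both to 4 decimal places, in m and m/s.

x = -0.8774, ẋ = -4.9237

phase 1: p=-0.2794, T=0.382, ωT=1.225609, cosh=1.849909, sinh=1.556330; start (x,ẋ)=(-0.097200, -0.206400) → end (x,ẋ)=(-0.042467, 0.527963)
phase 2: p=0.0957, T=0.628, ωT=2.014875, cosh=3.816564, sinh=3.683227; start (x,ẋ)=(-0.042467, 0.527963) → end (x,ẋ)=(0.174476, 0.382250)
phase 3: p=0.2921, T=0.548, ωT=1.758203, cosh=2.987179, sinh=2.814824; start (x,ẋ)=(0.174476, 0.382250) → end (x,ẋ)=(0.276095, 0.079575)
phase 4: p=0.3940, T=0.334, ωT=1.071606, cosh=1.631261, sinh=1.288803; start (x,ẋ)=(0.276095, 0.079575) → end (x,ẋ)=(0.233631, -0.357730)
phase 5: p=0.7324, T=0.511, ωT=1.639492, cosh=2.673316, sinh=2.479237; start (x,ẋ)=(0.233631, -0.357730) → end (x,ẋ)=(-0.877397, -4.923726)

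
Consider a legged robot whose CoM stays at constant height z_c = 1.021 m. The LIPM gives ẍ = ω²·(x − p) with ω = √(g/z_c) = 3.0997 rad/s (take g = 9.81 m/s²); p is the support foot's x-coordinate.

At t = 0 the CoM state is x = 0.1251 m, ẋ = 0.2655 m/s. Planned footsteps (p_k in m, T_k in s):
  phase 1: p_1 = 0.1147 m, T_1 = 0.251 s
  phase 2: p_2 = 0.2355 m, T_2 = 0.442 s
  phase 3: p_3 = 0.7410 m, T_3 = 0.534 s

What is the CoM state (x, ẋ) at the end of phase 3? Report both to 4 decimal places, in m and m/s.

phase 1: p=0.1147, T=0.251, ωT=0.778025, cosh=1.318240, sinh=0.858928; start (x,ẋ)=(0.125100, 0.265500) → end (x,ẋ)=(0.201980, 0.377682)
phase 2: p=0.2355, T=0.442, ωT=1.370067, cosh=2.094853, sinh=1.840763; start (x,ẋ)=(0.201980, 0.377682) → end (x,ẋ)=(0.389567, 0.599928)
phase 3: p=0.7410, T=0.534, ωT=1.655240, cosh=2.712691, sinh=2.521644; start (x,ẋ)=(0.389567, 0.599928) → end (x,ẋ)=(0.275720, -1.119500)

x = 0.2757, ẋ = -1.1195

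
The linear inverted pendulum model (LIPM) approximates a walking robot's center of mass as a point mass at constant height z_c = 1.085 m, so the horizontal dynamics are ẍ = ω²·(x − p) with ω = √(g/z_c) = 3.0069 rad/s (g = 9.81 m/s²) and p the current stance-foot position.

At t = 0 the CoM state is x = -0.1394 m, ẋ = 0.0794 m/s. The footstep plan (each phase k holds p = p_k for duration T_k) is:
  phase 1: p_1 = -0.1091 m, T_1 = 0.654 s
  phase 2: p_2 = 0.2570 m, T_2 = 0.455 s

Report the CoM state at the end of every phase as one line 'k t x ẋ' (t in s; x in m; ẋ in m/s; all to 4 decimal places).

phase 1: p=-0.1091, T=0.654, ωT=1.966513, cosh=3.642829, sinh=3.502884; start (x,ẋ)=(-0.139400, 0.079400) → end (x,ẋ)=(-0.126981, -0.029904)
phase 2: p=0.2570, T=0.455, ωT=1.368140, cosh=2.091308, sinh=1.836728; start (x,ẋ)=(-0.126981, -0.029904) → end (x,ẋ)=(-0.564289, -2.183209)

1 0.6540 -0.1270 -0.0299
2 1.1090 -0.5643 -2.1832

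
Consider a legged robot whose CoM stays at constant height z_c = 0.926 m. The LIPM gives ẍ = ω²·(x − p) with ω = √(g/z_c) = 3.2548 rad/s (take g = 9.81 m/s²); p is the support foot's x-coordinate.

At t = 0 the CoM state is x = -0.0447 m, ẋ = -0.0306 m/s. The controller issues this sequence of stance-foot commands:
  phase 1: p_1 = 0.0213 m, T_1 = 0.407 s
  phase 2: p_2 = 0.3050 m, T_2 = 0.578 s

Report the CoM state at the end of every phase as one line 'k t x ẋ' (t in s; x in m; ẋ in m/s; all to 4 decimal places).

phase 1: p=0.0213, T=0.407, ωT=1.324704, cosh=2.013476, sinh=1.747594; start (x,ẋ)=(-0.044700, -0.030600) → end (x,ẋ)=(-0.128019, -0.437025)
phase 2: p=0.3050, T=0.578, ωT=1.881274, cosh=3.357129, sinh=3.204733; start (x,ẋ)=(-0.128019, -0.437025) → end (x,ẋ)=(-1.579004, -5.983873)

1 0.4070 -0.1280 -0.4370
2 0.9850 -1.5790 -5.9839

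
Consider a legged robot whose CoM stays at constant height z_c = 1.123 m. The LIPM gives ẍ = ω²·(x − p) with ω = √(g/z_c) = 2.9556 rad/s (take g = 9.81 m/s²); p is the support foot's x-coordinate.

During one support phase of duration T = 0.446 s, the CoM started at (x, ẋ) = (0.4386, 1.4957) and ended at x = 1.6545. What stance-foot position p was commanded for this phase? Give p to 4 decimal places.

ωT = 2.9556·0.446 = 1.318198; cosh(ωT) = 2.002149, sinh(ωT) = 1.734532
x(T) = p + (x₀−p)·cosh(ωT) + (ẋ₀/ω)·sinh(ωT) ⇒ p·(1 − cosh) = x(T) − x₀·cosh − (ẋ₀/ω)·sinh
numerator   = 1.6545 − (0.4386)·2.002149 − (1.4957/2.9556)·1.734532 = -0.101413
denominator = 1 − 2.002149 = -1.002149
p = -0.101413 / -1.002149 = 0.1012

p = 0.1012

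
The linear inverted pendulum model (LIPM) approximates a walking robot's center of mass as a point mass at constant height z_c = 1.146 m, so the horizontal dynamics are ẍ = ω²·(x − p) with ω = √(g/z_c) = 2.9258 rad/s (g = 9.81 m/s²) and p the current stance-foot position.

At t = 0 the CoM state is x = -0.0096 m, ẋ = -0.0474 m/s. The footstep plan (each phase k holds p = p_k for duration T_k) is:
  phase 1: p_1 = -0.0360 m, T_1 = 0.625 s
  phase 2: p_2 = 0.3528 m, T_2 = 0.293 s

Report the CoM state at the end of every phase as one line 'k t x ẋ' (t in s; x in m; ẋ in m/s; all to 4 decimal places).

1 0.6250 -0.0008 0.0829
2 0.9180 -0.1116 -0.8844

phase 1: p=-0.0360, T=0.625, ωT=1.828625, cosh=3.192978, sinh=3.032343; start (x,ẋ)=(-0.009600, -0.047400) → end (x,ẋ)=(-0.000831, 0.082874)
phase 2: p=0.3528, T=0.293, ωT=0.857259, cosh=1.390508, sinh=0.966185; start (x,ẋ)=(-0.000831, 0.082874) → end (x,ẋ)=(-0.111560, -0.884430)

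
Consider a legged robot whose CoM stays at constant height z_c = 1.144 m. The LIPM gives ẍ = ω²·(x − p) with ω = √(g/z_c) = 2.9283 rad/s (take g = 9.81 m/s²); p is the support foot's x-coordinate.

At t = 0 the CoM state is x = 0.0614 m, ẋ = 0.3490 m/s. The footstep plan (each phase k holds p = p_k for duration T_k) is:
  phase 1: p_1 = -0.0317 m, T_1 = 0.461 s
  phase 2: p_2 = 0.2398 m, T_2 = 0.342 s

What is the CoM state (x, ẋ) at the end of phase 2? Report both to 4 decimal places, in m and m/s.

phase 1: p=-0.0317, T=0.461, ωT=1.349946, cosh=2.058236, sinh=1.798982; start (x,ẋ)=(0.061400, 0.349000) → end (x,ẋ)=(0.374328, 1.208771)
phase 2: p=0.2398, T=0.342, ωT=1.001479, cosh=1.544820, sinh=1.177484; start (x,ẋ)=(0.374328, 1.208771) → end (x,ẋ)=(0.933674, 2.331189)

x = 0.9337, ẋ = 2.3312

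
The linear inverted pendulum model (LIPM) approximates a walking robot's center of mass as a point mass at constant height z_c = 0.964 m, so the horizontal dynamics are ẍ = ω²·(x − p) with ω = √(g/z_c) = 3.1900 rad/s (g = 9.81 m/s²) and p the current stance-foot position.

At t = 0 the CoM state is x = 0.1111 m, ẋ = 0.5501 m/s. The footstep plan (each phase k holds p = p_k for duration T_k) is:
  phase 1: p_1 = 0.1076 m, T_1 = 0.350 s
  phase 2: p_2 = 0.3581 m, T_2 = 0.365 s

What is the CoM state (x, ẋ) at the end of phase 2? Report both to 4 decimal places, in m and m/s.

phase 1: p=0.1076, T=0.350, ωT=1.116500, cosh=1.690785, sinh=1.363361; start (x,ẋ)=(0.111100, 0.550100) → end (x,ẋ)=(0.348623, 0.945323)
phase 2: p=0.3581, T=0.365, ωT=1.164350, cosh=1.757983, sinh=1.445857; start (x,ẋ)=(0.348623, 0.945323) → end (x,ẋ)=(0.769904, 1.618149)

x = 0.7699, ẋ = 1.6181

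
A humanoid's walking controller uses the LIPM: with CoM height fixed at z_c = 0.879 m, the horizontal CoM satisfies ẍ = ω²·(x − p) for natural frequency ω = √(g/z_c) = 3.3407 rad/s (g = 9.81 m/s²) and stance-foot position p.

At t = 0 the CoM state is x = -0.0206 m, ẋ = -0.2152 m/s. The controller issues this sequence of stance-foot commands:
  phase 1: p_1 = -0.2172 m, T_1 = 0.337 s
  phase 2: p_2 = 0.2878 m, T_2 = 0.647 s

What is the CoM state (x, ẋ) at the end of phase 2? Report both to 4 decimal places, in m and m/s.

x = -0.1598, ẋ = -1.3336

phase 1: p=-0.2172, T=0.337, ωT=1.125816, cosh=1.703559, sinh=1.379172; start (x,ẋ)=(-0.020600, -0.215200) → end (x,ẋ)=(0.028877, 0.539209)
phase 2: p=0.2878, T=0.647, ωT=2.161433, cosh=4.399366, sinh=4.284206; start (x,ẋ)=(0.028877, 0.539209) → end (x,ẋ)=(-0.159802, -1.333597)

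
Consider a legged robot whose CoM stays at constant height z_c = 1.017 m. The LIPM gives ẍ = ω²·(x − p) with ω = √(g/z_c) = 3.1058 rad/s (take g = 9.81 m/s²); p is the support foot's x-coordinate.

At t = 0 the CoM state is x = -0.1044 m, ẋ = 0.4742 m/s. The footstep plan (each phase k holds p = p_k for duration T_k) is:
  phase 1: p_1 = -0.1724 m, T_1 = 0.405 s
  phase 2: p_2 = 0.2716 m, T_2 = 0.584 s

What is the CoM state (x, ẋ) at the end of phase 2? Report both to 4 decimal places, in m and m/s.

phase 1: p=-0.1724, T=0.405, ωT=1.257849, cosh=1.901056, sinh=1.616791; start (x,ẋ)=(-0.104400, 0.474200) → end (x,ẋ)=(0.203727, 1.242938)
phase 2: p=0.2716, T=0.584, ωT=1.813787, cosh=3.148334, sinh=2.985299; start (x,ẋ)=(0.203727, 1.242938) → end (x,ẋ)=(1.252626, 3.283880)

x = 1.2526, ẋ = 3.2839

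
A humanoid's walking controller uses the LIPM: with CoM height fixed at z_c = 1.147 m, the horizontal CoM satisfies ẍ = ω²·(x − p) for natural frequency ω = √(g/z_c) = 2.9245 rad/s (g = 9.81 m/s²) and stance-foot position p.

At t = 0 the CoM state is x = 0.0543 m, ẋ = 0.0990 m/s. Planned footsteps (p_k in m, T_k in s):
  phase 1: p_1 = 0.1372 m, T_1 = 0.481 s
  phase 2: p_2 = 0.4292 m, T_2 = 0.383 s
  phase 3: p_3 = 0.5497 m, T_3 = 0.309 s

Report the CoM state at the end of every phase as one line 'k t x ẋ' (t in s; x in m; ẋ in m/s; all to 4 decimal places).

phase 1: p=0.1372, T=0.481, ωT=1.406684, cosh=2.163676, sinh=1.918722; start (x,ẋ)=(0.054300, 0.099000) → end (x,ẋ)=(0.022784, -0.250973)
phase 2: p=0.4292, T=0.383, ωT=1.120084, cosh=1.695681, sinh=1.369429; start (x,ẋ)=(0.022784, -0.250973) → end (x,ẋ)=(-0.377473, -2.053225)
phase 3: p=0.5497, T=0.309, ωT=0.903671, cosh=1.436864, sinh=1.031784; start (x,ẋ)=(-0.377473, -2.053225) → end (x,ẋ)=(-1.506914, -5.747905)

1 0.4810 0.0228 -0.2510
2 0.8640 -0.3775 -2.0532
3 1.1730 -1.5069 -5.7479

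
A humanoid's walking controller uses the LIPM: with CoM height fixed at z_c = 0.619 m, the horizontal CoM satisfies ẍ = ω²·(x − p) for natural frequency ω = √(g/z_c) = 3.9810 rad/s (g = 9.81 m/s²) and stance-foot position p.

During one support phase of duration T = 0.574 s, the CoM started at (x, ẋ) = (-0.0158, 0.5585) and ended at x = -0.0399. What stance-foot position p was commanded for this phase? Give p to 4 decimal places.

ωT = 3.9810·0.574 = 2.285094; cosh(ωT) = 4.964187, sinh(ωT) = 4.862423
x(T) = p + (x₀−p)·cosh(ωT) + (ẋ₀/ω)·sinh(ωT) ⇒ p·(1 − cosh) = x(T) − x₀·cosh − (ẋ₀/ω)·sinh
numerator   = -0.0399 − (-0.0158)·4.964187 − (0.5585/3.9810)·4.862423 = -0.643622
denominator = 1 − 4.964187 = -3.964187
p = -0.643622 / -3.964187 = 0.1624

p = 0.1624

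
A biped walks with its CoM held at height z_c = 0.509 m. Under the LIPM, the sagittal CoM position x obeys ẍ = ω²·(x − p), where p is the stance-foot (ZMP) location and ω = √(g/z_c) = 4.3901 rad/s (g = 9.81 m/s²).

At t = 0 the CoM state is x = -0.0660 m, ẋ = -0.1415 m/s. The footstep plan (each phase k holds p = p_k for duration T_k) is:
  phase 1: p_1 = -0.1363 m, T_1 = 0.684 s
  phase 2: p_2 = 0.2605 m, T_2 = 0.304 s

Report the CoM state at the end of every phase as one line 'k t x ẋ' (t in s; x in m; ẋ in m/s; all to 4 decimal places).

1 0.6840 0.2496 1.6720
2 0.9880 0.9116 3.3112

phase 1: p=-0.1363, T=0.684, ωT=3.002828, cosh=10.096037, sinh=10.046390; start (x,ẋ)=(-0.066000, -0.141500) → end (x,ẋ)=(0.249640, 1.671968)
phase 2: p=0.2605, T=0.304, ωT=1.334590, cosh=2.030853, sinh=1.767587; start (x,ẋ)=(0.249640, 1.671968) → end (x,ẋ)=(0.911630, 3.311250)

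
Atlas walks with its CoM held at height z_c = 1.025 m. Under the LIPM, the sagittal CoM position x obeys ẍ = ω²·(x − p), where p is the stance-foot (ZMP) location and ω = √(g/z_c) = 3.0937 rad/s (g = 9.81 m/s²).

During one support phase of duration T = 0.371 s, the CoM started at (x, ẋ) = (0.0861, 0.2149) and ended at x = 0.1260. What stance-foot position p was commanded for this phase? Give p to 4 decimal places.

ωT = 3.0937·0.371 = 1.147763; cosh(ωT) = 1.734240, sinh(ωT) = 1.416895
x(T) = p + (x₀−p)·cosh(ωT) + (ẋ₀/ω)·sinh(ωT) ⇒ p·(1 − cosh) = x(T) − x₀·cosh − (ẋ₀/ω)·sinh
numerator   = 0.1260 − (0.0861)·1.734240 − (0.2149/3.0937)·1.416895 = -0.121741
denominator = 1 − 1.734240 = -0.734240
p = -0.121741 / -0.734240 = 0.1658

p = 0.1658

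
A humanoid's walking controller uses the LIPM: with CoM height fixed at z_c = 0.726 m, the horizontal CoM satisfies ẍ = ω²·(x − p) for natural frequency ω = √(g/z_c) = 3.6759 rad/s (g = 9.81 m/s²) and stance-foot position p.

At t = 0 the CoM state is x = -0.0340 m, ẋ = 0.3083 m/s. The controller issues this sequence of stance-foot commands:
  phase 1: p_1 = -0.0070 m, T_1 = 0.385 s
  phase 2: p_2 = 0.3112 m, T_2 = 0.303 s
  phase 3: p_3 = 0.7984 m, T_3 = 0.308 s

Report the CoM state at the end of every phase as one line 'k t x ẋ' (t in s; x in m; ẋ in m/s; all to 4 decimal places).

phase 1: p=-0.0070, T=0.385, ωT=1.415221, cosh=2.180135, sinh=1.937263; start (x,ẋ)=(-0.034000, 0.308300) → end (x,ẋ)=(0.096616, 0.479864)
phase 2: p=0.3112, T=0.303, ωT=1.113798, cosh=1.687107, sinh=1.358797; start (x,ẋ)=(0.096616, 0.479864) → end (x,ẋ)=(0.126555, -0.262224)
phase 3: p=0.7984, T=0.308, ωT=1.132177, cosh=1.712367, sinh=1.390036; start (x,ẋ)=(0.126555, -0.262224) → end (x,ẋ)=(-0.451205, -3.881906)

1 0.3850 0.0966 0.4799
2 0.6880 0.1266 -0.2622
3 0.9960 -0.4512 -3.8819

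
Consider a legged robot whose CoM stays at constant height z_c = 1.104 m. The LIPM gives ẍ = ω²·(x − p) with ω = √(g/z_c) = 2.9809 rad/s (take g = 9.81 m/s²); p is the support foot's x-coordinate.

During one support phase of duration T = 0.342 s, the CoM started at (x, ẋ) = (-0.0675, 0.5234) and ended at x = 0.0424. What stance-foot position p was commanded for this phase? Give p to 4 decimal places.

ωT = 2.9809·0.342 = 1.019468; cosh(ωT) = 1.566253, sinh(ωT) = 1.205466
x(T) = p + (x₀−p)·cosh(ωT) + (ẋ₀/ω)·sinh(ωT) ⇒ p·(1 − cosh) = x(T) − x₀·cosh − (ẋ₀/ω)·sinh
numerator   = 0.0424 − (-0.0675)·1.566253 − (0.5234/2.9809)·1.205466 = -0.063539
denominator = 1 − 1.566253 = -0.566253
p = -0.063539 / -0.566253 = 0.1122

p = 0.1122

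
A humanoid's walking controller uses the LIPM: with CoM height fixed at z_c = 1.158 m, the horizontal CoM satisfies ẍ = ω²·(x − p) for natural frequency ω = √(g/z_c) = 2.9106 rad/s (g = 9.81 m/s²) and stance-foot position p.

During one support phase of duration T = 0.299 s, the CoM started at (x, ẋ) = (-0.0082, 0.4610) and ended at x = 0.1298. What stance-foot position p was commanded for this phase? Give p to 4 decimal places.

p = 0.0362

ωT = 2.9106·0.299 = 0.870269; cosh(ωT) = 1.403196, sinh(ωT) = 0.984358
x(T) = p + (x₀−p)·cosh(ωT) + (ẋ₀/ω)·sinh(ωT) ⇒ p·(1 − cosh) = x(T) − x₀·cosh − (ẋ₀/ω)·sinh
numerator   = 0.1298 − (-0.0082)·1.403196 − (0.4610/2.9106)·0.984358 = -0.014603
denominator = 1 − 1.403196 = -0.403196
p = -0.014603 / -0.403196 = 0.0362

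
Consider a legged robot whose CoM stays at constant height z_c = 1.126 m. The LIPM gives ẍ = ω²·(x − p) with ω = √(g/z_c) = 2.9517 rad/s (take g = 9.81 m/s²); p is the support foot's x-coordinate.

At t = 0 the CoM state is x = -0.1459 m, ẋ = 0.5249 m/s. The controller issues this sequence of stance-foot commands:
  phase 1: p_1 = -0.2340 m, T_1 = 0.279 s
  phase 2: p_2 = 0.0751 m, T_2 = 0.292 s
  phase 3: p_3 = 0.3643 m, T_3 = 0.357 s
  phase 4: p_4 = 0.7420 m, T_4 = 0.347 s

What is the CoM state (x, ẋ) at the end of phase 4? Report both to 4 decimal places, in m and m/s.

x = 1.7729, ẋ = 3.6043

phase 1: p=-0.2340, T=0.279, ωT=0.823524, cosh=1.358699, sinh=0.919817; start (x,ẋ)=(-0.145900, 0.524900) → end (x,ẋ)=(0.049272, 0.952375)
phase 2: p=0.0751, T=0.292, ωT=0.861896, cosh=1.395003, sinh=0.972643; start (x,ẋ)=(0.049272, 0.952375) → end (x,ẋ)=(0.352896, 1.254415)
phase 3: p=0.3643, T=0.357, ωT=1.053757, cosh=1.608516, sinh=1.259891; start (x,ẋ)=(0.352896, 1.254415) → end (x,ẋ)=(0.881386, 1.975339)
phase 4: p=0.7420, T=0.347, ωT=1.024240, cosh=1.572024, sinh=1.212954; start (x,ẋ)=(0.881386, 1.975339) → end (x,ẋ)=(1.772853, 3.604321)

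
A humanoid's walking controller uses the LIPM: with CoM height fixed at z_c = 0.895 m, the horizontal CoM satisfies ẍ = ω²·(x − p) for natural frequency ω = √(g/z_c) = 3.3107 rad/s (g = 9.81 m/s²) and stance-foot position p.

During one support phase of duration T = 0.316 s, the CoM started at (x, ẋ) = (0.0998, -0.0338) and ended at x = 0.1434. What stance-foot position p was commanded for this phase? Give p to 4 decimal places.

ωT = 3.3107·0.316 = 1.046181; cosh(ωT) = 1.599018, sinh(ωT) = 1.247741
x(T) = p + (x₀−p)·cosh(ωT) + (ẋ₀/ω)·sinh(ωT) ⇒ p·(1 − cosh) = x(T) − x₀·cosh − (ẋ₀/ω)·sinh
numerator   = 0.1434 − (0.0998)·1.599018 − (-0.0338/3.3107)·1.247741 = -0.003443
denominator = 1 − 1.599018 = -0.599018
p = -0.003443 / -0.599018 = 0.0057

p = 0.0057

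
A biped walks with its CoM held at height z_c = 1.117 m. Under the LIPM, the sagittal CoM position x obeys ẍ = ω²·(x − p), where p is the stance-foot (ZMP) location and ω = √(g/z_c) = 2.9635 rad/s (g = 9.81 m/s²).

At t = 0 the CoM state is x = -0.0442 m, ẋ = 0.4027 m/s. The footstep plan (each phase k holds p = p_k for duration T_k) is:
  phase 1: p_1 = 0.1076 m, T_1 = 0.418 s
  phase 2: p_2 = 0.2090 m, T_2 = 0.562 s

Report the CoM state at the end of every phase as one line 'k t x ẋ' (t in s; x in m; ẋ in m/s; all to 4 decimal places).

1 0.4180 0.0385 0.0421
2 0.9800 -0.2218 -1.1731

phase 1: p=0.1076, T=0.418, ωT=1.238743, cosh=1.870510, sinh=1.580762; start (x,ẋ)=(-0.044200, 0.402700) → end (x,ẋ)=(0.038461, 0.042134)
phase 2: p=0.2090, T=0.562, ωT=1.665487, cosh=2.738673, sinh=2.549575; start (x,ẋ)=(0.038461, 0.042134) → end (x,ẋ)=(-0.221802, -1.173145)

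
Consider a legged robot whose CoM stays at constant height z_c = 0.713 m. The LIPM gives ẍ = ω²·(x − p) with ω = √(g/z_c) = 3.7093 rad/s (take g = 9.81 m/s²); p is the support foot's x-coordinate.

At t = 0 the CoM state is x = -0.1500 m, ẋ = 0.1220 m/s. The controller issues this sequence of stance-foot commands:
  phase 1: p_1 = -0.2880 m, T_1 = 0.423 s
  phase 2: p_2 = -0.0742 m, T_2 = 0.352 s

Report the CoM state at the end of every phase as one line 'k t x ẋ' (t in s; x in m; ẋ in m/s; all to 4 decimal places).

1 0.4230 0.1333 1.4814
2 0.7750 1.0194 4.2495

phase 1: p=-0.2880, T=0.423, ωT=1.569034, cosh=2.505127, sinh=2.296880; start (x,ẋ)=(-0.150000, 0.122000) → end (x,ẋ)=(0.133253, 1.481360)
phase 2: p=-0.0742, T=0.352, ωT=1.305674, cosh=1.980582, sinh=1.709592; start (x,ẋ)=(0.133253, 1.481360) → end (x,ẋ)=(1.019426, 4.249493)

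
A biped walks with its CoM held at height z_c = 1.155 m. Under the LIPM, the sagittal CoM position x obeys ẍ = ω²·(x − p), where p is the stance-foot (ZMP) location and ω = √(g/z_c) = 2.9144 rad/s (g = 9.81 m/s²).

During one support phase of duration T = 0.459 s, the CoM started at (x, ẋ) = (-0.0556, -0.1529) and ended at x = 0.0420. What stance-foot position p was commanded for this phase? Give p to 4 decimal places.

p = -0.2396

ωT = 2.9144·0.459 = 1.337710; cosh(ωT) = 2.036376, sinh(ωT) = 1.773930
x(T) = p + (x₀−p)·cosh(ωT) + (ẋ₀/ω)·sinh(ωT) ⇒ p·(1 − cosh) = x(T) − x₀·cosh − (ẋ₀/ω)·sinh
numerator   = 0.0420 − (-0.0556)·2.036376 − (-0.1529/2.9144)·1.773930 = 0.248289
denominator = 1 − 2.036376 = -1.036376
p = 0.248289 / -1.036376 = -0.2396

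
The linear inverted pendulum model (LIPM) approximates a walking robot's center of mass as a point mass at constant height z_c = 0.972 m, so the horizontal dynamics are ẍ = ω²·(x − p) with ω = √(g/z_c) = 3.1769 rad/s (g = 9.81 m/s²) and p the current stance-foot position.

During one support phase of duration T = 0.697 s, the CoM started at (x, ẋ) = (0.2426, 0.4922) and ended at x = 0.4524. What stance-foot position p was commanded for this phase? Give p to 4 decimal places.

p = 0.3778

ωT = 3.1769·0.697 = 2.214299; cosh(ωT) = 4.632111, sinh(ωT) = 4.522881
x(T) = p + (x₀−p)·cosh(ωT) + (ẋ₀/ω)·sinh(ωT) ⇒ p·(1 − cosh) = x(T) − x₀·cosh − (ẋ₀/ω)·sinh
numerator   = 0.4524 − (0.2426)·4.632111 − (0.4922/3.1769)·4.522881 = -1.372084
denominator = 1 − 4.632111 = -3.632111
p = -1.372084 / -3.632111 = 0.3778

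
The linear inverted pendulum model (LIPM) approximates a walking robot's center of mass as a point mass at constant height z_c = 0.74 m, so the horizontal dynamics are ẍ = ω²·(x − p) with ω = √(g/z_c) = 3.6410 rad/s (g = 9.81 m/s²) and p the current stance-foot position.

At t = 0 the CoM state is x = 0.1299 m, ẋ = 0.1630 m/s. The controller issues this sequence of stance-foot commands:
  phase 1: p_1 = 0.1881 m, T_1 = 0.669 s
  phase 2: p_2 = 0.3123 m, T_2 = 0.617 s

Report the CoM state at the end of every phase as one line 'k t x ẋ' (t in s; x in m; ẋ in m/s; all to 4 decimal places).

1 0.6690 0.1069 -0.2630
2 1.2860 -1.0073 -4.7535

phase 1: p=0.1881, T=0.669, ωT=2.435829, cosh=5.756406, sinh=5.668881; start (x,ẋ)=(0.129900, 0.163000) → end (x,ẋ)=(0.106861, -0.262977)
phase 2: p=0.3123, T=0.617, ωT=2.246497, cosh=4.780164, sinh=4.674395; start (x,ẋ)=(0.106861, -0.262977) → end (x,ẋ)=(-1.007347, -4.753532)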